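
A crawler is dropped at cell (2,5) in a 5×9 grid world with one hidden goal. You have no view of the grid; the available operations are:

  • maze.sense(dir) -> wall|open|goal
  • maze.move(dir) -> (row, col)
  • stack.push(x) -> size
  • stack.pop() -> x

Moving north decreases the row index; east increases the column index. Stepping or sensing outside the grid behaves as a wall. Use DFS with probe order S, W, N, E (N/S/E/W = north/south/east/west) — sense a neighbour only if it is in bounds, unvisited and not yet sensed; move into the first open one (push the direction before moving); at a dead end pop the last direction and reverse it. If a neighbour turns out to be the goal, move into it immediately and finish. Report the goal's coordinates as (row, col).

>>> maze.sense dir: south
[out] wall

>>> maze.sense dir: west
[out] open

>>> stack.push x: west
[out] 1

>>> maze.move dir: west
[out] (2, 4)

>>> maze.sense dir: south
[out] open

>>> stack.push x: south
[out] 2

>>> maze.move dir: south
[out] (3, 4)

>>> maze.sense dir: south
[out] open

>>> stack.push x: south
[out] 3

>>> maze.move dir: south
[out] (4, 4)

>>> maze.sense dir: west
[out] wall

>>> maze.sense dir: east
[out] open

>>> stack.push x: east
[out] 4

>>> maze.move dir: east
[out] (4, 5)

>>> maze.sense dir: east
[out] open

>>> stack.push x: east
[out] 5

>>> maze.move dir: east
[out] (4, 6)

>>> maze.sense dir: north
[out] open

>>> stack.push x: north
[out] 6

>>> maze.move dir: north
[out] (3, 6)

>>> maze.sense dir: north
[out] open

>>> stack.push x: north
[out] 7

>>> maze.move dir: north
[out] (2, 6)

>>> maze.sense dir: north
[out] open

>>> stack.push x: north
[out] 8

>>> maze.move dir: north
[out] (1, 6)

>>> maze.sense dir: west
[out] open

>>> stack.push x: west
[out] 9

>>> maze.move dir: west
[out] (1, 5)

>>> maze.sense dir: west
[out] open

>>> stack.push x: west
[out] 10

>>> maze.move dir: west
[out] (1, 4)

>>> maze.sense dir: west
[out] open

>>> stack.push x: west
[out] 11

>>> maze.move dir: west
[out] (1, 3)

>>> maze.sense dir: south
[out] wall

>>> maze.sense dir: west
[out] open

>>> stack.push x: west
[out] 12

>>> maze.move dir: west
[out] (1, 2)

>>> maze.sense dir: south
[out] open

>>> stack.push x: south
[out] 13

>>> maze.move dir: south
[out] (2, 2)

>>> maze.sense dir: south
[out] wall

>>> maze.sense dir: west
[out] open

>>> stack.push x: west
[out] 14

>>> maze.move dir: west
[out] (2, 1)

>>> maze.sense dir: south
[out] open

>>> stack.push x: south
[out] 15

>>> maze.move dir: south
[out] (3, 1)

>>> maze.sense dir: south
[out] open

>>> stack.push x: south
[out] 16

>>> maze.move dir: south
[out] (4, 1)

>>> maze.sense dir: west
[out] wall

>>> maze.sense dir: east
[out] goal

>>> maze.move dir: east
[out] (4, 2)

Answer: (4, 2)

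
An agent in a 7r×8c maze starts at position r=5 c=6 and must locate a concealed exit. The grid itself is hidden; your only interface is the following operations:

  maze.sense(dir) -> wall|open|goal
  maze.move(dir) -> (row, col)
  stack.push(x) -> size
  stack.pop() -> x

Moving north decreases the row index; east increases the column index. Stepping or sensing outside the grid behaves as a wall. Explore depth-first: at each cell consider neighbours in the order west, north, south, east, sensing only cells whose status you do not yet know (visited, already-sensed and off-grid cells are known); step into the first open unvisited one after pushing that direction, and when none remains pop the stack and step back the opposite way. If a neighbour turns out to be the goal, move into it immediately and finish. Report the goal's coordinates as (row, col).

Do: sense[dir→west]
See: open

Do: push[x→west]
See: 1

Do: move[dir→west]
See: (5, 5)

Do: sense[dir→west]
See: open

Do: push[x→west]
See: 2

Do: move[dir→west]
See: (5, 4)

Do: sense[dir→west]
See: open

Do: push[x→west]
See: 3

Do: move[dir→west]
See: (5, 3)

Do: sense[dir→west]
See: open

Do: push[x→west]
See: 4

Do: move[dir→west]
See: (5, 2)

Do: sense[dir→west]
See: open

Do: push[x→west]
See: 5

Do: move[dir→west]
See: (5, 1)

Do: sense[dir→west]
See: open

Do: push[x→west]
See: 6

Do: move[dir→west]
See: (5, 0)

Do: sense[dir→north]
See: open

Do: push[x→north]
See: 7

Do: move[dir→north]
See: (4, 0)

Do: sense[dir→north]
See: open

Do: push[x→north]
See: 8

Do: move[dir→north]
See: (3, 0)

Do: sense[dir→north]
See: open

Do: push[x→north]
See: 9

Do: move[dir→north]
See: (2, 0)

Do: sense[dir→north]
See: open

Do: push[x→north]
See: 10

Do: move[dir→north]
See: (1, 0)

Do: sense[dir→north]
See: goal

Do: move[dir→north]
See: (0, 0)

Answer: (0, 0)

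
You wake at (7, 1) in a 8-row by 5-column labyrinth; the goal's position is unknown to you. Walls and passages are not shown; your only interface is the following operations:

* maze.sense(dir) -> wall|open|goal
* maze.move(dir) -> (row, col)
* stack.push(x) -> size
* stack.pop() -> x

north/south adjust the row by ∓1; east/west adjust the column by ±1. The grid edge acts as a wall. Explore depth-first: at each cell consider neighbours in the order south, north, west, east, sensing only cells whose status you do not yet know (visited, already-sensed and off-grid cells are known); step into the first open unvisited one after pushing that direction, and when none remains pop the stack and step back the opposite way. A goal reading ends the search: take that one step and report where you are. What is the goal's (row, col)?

~$ maze.sense north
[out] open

~$ stack.push north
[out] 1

~$ maze.move north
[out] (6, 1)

~$ maze.sense north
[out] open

~$ stack.push north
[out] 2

~$ maze.move north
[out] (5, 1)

~$ maze.sense north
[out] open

~$ stack.push north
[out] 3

~$ maze.move north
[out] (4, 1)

~$ maze.sense north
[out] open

~$ stack.push north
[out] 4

~$ maze.move north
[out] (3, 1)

~$ maze.sense north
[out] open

~$ stack.push north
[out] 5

~$ maze.move north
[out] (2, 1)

~$ maze.sense north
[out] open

~$ stack.push north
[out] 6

~$ maze.move north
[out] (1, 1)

~$ maze.sense north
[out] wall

~$ maze.sense west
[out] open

~$ stack.push west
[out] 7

~$ maze.move west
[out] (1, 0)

~$ maze.sense south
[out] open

~$ stack.push south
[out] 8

~$ maze.move south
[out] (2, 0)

~$ maze.sense south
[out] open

~$ stack.push south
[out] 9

~$ maze.move south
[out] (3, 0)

~$ maze.sense south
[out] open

~$ stack.push south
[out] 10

~$ maze.move south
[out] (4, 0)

~$ maze.sense south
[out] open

~$ stack.push south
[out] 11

~$ maze.move south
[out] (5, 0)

~$ maze.sense south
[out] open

~$ stack.push south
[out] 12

~$ maze.move south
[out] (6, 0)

~$ maze.sense south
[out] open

~$ stack.push south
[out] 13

~$ maze.move south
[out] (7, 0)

~$ stack.pop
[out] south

~$ maze.move north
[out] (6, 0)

~$ stack.pop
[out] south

~$ maze.move north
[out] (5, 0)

~$ stack.pop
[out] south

~$ maze.move north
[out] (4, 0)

~$ stack.pop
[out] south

~$ maze.move north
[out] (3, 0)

~$ stack.pop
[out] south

~$ maze.move north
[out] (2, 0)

~$ stack.pop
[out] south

~$ maze.move north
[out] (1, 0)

~$ maze.sense north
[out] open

~$ stack.push north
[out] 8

~$ maze.move north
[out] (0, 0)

~$ stack.pop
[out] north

~$ maze.move south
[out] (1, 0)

~$ stack.pop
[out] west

~$ maze.move east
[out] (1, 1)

~$ maze.sense east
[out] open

~$ stack.push east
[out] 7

~$ maze.move east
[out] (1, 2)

~$ maze.sense south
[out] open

~$ stack.push south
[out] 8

~$ maze.move south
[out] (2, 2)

~$ maze.sense south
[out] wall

~$ maze.sense east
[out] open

~$ stack.push east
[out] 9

~$ maze.move east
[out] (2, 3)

~$ maze.sense south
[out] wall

~$ maze.sense north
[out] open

~$ stack.push north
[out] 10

~$ maze.move north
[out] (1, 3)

~$ maze.sense north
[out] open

~$ stack.push north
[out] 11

~$ maze.move north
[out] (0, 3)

~$ maze.sense west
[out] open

~$ stack.push west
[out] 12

~$ maze.move west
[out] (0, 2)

~$ stack.pop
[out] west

~$ maze.move east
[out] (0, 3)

~$ maze.sense east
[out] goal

~$ maze.move east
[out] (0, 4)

Answer: (0, 4)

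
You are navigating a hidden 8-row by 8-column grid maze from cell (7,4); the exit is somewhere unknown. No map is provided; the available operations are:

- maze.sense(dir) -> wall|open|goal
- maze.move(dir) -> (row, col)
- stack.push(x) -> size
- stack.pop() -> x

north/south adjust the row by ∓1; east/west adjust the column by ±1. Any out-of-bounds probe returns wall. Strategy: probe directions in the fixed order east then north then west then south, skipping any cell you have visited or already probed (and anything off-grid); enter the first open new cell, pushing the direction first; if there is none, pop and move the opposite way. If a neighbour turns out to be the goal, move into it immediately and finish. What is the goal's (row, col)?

;; sense(dir=east) -> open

;; push(x=east) -> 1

;; move(dir=east) -> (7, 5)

;; sense(dir=east) -> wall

;; sense(dir=north) -> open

;; push(x=north) -> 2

;; move(dir=north) -> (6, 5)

;; sense(dir=east) -> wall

;; sense(dir=north) -> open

;; push(x=north) -> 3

;; move(dir=north) -> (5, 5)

;; sense(dir=east) -> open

;; push(x=east) -> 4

;; move(dir=east) -> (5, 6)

;; sense(dir=east) -> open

;; push(x=east) -> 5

;; move(dir=east) -> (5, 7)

;; sense(dir=north) -> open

;; push(x=north) -> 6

;; move(dir=north) -> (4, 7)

;; sense(dir=north) -> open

;; push(x=north) -> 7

;; move(dir=north) -> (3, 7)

;; sense(dir=north) -> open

;; push(x=north) -> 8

;; move(dir=north) -> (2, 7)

;; sense(dir=north) -> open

;; push(x=north) -> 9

;; move(dir=north) -> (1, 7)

;; sense(dir=north) -> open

;; push(x=north) -> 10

;; move(dir=north) -> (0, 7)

;; sense(dir=west) -> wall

;; pop() -> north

;; move(dir=south) -> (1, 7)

;; sense(dir=west) -> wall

;; pop() -> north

;; move(dir=south) -> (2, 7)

;; sense(dir=west) -> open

;; push(x=west) -> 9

;; move(dir=west) -> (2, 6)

;; sense(dir=west) -> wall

;; sense(dir=south) -> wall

;; pop() -> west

;; move(dir=east) -> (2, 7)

;; pop() -> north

;; move(dir=south) -> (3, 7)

;; pop() -> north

;; move(dir=south) -> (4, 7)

;; sense(dir=west) -> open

;; push(x=west) -> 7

;; move(dir=west) -> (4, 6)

;; sense(dir=west) -> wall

;; pop() -> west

;; move(dir=east) -> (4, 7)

;; pop() -> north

;; move(dir=south) -> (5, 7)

;; sense(dir=south) -> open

;; push(x=south) -> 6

;; move(dir=south) -> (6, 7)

;; sense(dir=south) -> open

;; push(x=south) -> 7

;; move(dir=south) -> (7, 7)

;; pop() -> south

;; move(dir=north) -> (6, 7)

;; pop() -> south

;; move(dir=north) -> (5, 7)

;; pop() -> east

;; move(dir=west) -> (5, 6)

;; pop() -> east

;; move(dir=west) -> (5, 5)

;; sense(dir=west) -> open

;; push(x=west) -> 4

;; move(dir=west) -> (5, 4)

;; sense(dir=north) -> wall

;; sense(dir=west) -> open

;; push(x=west) -> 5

;; move(dir=west) -> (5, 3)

;; sense(dir=north) -> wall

;; sense(dir=west) -> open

;; push(x=west) -> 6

;; move(dir=west) -> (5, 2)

;; sense(dir=north) -> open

;; push(x=north) -> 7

;; move(dir=north) -> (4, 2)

;; sense(dir=north) -> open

;; push(x=north) -> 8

;; move(dir=north) -> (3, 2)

;; sense(dir=east) -> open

;; push(x=east) -> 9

;; move(dir=east) -> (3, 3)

;; sense(dir=east) -> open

;; push(x=east) -> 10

;; move(dir=east) -> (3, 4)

;; sense(dir=east) -> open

;; push(x=east) -> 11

;; move(dir=east) -> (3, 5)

;; pop() -> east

;; move(dir=west) -> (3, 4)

;; sense(dir=north) -> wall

;; pop() -> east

;; move(dir=west) -> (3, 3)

;; sense(dir=north) -> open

;; push(x=north) -> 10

;; move(dir=north) -> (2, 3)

;; sense(dir=north) -> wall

;; sense(dir=west) -> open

;; push(x=west) -> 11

;; move(dir=west) -> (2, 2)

;; sense(dir=north) -> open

;; push(x=north) -> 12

;; move(dir=north) -> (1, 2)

;; sense(dir=north) -> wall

;; sense(dir=west) -> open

;; push(x=west) -> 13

;; move(dir=west) -> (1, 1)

;; sense(dir=north) -> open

;; push(x=north) -> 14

;; move(dir=north) -> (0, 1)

;; sense(dir=west) -> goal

;; move(dir=west) -> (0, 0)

Answer: (0, 0)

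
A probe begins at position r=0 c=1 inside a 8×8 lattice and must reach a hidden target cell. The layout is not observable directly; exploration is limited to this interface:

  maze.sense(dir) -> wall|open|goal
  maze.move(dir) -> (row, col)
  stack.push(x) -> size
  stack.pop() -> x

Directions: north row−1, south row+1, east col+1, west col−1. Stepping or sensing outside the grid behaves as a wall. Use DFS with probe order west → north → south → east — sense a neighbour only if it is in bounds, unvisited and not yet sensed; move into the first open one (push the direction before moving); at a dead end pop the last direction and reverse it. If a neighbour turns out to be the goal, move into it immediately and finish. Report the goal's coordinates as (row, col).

-> maze.sense(dir='west')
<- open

-> stack.push(x='west')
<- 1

-> maze.move(dir='west')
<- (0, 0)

-> maze.sense(dir='south')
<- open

-> stack.push(x='south')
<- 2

-> maze.move(dir='south')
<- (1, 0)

-> maze.sense(dir='south')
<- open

-> stack.push(x='south')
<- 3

-> maze.move(dir='south')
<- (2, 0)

-> maze.sense(dir='south')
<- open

-> stack.push(x='south')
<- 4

-> maze.move(dir='south')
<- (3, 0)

-> maze.sense(dir='south')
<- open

-> stack.push(x='south')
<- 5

-> maze.move(dir='south')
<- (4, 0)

-> maze.sense(dir='south')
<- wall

-> maze.sense(dir='east')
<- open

-> stack.push(x='east')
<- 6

-> maze.move(dir='east')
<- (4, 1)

-> maze.sense(dir='north')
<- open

-> stack.push(x='north')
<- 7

-> maze.move(dir='north')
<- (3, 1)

-> maze.sense(dir='north')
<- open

-> stack.push(x='north')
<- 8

-> maze.move(dir='north')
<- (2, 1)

-> maze.sense(dir='north')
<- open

-> stack.push(x='north')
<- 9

-> maze.move(dir='north')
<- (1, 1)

-> maze.sense(dir='east')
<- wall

-> stack.pop()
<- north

-> maze.move(dir='south')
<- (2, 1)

-> maze.sense(dir='east')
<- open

-> stack.push(x='east')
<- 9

-> maze.move(dir='east')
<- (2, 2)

-> maze.sense(dir='south')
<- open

-> stack.push(x='south')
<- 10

-> maze.move(dir='south')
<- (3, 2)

-> maze.sense(dir='south')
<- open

-> stack.push(x='south')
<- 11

-> maze.move(dir='south')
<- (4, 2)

-> maze.sense(dir='south')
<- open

-> stack.push(x='south')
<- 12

-> maze.move(dir='south')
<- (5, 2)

-> maze.sense(dir='west')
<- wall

-> maze.sense(dir='south')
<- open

-> stack.push(x='south')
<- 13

-> maze.move(dir='south')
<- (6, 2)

-> maze.sense(dir='west')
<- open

-> stack.push(x='west')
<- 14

-> maze.move(dir='west')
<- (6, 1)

-> maze.sense(dir='west')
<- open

-> stack.push(x='west')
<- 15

-> maze.move(dir='west')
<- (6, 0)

-> maze.sense(dir='south')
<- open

-> stack.push(x='south')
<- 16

-> maze.move(dir='south')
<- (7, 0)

-> maze.sense(dir='east')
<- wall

-> stack.pop()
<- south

-> maze.move(dir='north')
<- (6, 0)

-> stack.pop()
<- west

-> maze.move(dir='east')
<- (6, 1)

-> stack.pop()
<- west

-> maze.move(dir='east')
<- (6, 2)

-> maze.sense(dir='south')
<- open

-> stack.push(x='south')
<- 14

-> maze.move(dir='south')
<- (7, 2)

-> maze.sense(dir='east')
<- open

-> stack.push(x='east')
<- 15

-> maze.move(dir='east')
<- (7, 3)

-> maze.sense(dir='north')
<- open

-> stack.push(x='north')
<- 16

-> maze.move(dir='north')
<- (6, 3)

-> maze.sense(dir='north')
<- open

-> stack.push(x='north')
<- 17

-> maze.move(dir='north')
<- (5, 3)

-> maze.sense(dir='north')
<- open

-> stack.push(x='north')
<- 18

-> maze.move(dir='north')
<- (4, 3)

-> maze.sense(dir='north')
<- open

-> stack.push(x='north')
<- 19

-> maze.move(dir='north')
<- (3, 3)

-> maze.sense(dir='north')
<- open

-> stack.push(x='north')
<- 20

-> maze.move(dir='north')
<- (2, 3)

-> maze.sense(dir='north')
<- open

-> stack.push(x='north')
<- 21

-> maze.move(dir='north')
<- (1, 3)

-> maze.sense(dir='north')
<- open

-> stack.push(x='north')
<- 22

-> maze.move(dir='north')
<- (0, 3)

-> maze.sense(dir='west')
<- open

-> stack.push(x='west')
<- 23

-> maze.move(dir='west')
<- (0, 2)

-> stack.pop()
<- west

-> maze.move(dir='east')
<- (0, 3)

-> maze.sense(dir='east')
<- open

-> stack.push(x='east')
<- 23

-> maze.move(dir='east')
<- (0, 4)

-> maze.sense(dir='south')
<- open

-> stack.push(x='south')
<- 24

-> maze.move(dir='south')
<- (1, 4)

-> maze.sense(dir='south')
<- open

-> stack.push(x='south')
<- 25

-> maze.move(dir='south')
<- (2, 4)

-> maze.sense(dir='south')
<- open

-> stack.push(x='south')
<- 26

-> maze.move(dir='south')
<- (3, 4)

-> maze.sense(dir='south')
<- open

-> stack.push(x='south')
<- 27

-> maze.move(dir='south')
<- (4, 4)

-> maze.sense(dir='south')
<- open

-> stack.push(x='south')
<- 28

-> maze.move(dir='south')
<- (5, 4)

-> maze.sense(dir='south')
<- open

-> stack.push(x='south')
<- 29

-> maze.move(dir='south')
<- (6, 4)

-> maze.sense(dir='south')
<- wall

-> maze.sense(dir='east')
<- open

-> stack.push(x='east')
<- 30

-> maze.move(dir='east')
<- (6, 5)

-> maze.sense(dir='north')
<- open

-> stack.push(x='north')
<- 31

-> maze.move(dir='north')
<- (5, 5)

-> maze.sense(dir='north')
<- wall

-> maze.sense(dir='east')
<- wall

-> stack.pop()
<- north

-> maze.move(dir='south')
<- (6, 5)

-> maze.sense(dir='south')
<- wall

-> maze.sense(dir='east')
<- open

-> stack.push(x='east')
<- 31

-> maze.move(dir='east')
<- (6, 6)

-> maze.sense(dir='south')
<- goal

-> maze.move(dir='south')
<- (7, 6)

Answer: (7, 6)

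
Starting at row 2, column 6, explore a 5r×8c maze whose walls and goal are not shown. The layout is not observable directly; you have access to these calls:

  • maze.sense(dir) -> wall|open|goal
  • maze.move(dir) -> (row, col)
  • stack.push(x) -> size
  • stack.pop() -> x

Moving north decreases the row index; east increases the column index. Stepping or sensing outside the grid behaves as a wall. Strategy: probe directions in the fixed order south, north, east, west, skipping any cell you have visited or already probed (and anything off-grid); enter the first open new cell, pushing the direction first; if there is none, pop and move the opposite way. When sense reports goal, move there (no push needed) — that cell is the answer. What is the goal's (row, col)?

==> maze.sense(dir=south)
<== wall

==> maze.sense(dir=north)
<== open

==> stack.push(x=north)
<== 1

==> maze.move(dir=north)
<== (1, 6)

==> maze.sense(dir=north)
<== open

==> stack.push(x=north)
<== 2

==> maze.move(dir=north)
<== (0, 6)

==> maze.sense(dir=east)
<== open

==> stack.push(x=east)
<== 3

==> maze.move(dir=east)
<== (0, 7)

==> maze.sense(dir=south)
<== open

==> stack.push(x=south)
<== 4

==> maze.move(dir=south)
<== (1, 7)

==> maze.sense(dir=south)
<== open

==> stack.push(x=south)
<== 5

==> maze.move(dir=south)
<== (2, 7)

==> maze.sense(dir=south)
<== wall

==> stack.pop()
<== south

==> maze.move(dir=north)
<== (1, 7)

==> stack.pop()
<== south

==> maze.move(dir=north)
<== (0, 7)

==> stack.pop()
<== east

==> maze.move(dir=west)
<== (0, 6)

==> maze.sense(dir=west)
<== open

==> stack.push(x=west)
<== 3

==> maze.move(dir=west)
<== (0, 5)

==> maze.sense(dir=south)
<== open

==> stack.push(x=south)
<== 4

==> maze.move(dir=south)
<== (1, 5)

==> maze.sense(dir=south)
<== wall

==> maze.sense(dir=west)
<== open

==> stack.push(x=west)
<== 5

==> maze.move(dir=west)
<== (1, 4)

==> maze.sense(dir=south)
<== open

==> stack.push(x=south)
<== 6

==> maze.move(dir=south)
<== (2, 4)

==> maze.sense(dir=south)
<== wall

==> maze.sense(dir=west)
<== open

==> stack.push(x=west)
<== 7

==> maze.move(dir=west)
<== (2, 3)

==> maze.sense(dir=south)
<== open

==> stack.push(x=south)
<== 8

==> maze.move(dir=south)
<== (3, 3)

==> maze.sense(dir=south)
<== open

==> stack.push(x=south)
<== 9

==> maze.move(dir=south)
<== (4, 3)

==> maze.sense(dir=east)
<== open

==> stack.push(x=east)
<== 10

==> maze.move(dir=east)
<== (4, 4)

==> maze.sense(dir=east)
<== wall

==> stack.pop()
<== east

==> maze.move(dir=west)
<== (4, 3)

==> maze.sense(dir=west)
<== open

==> stack.push(x=west)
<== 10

==> maze.move(dir=west)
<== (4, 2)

==> maze.sense(dir=north)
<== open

==> stack.push(x=north)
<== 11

==> maze.move(dir=north)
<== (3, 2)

==> maze.sense(dir=north)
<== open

==> stack.push(x=north)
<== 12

==> maze.move(dir=north)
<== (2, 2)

==> maze.sense(dir=north)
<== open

==> stack.push(x=north)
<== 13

==> maze.move(dir=north)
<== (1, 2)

==> maze.sense(dir=north)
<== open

==> stack.push(x=north)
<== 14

==> maze.move(dir=north)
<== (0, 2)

==> maze.sense(dir=east)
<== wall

==> maze.sense(dir=west)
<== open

==> stack.push(x=west)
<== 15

==> maze.move(dir=west)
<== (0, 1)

==> maze.sense(dir=south)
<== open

==> stack.push(x=south)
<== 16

==> maze.move(dir=south)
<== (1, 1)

==> maze.sense(dir=south)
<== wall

==> maze.sense(dir=west)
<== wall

==> stack.pop()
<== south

==> maze.move(dir=north)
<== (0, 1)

==> maze.sense(dir=west)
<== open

==> stack.push(x=west)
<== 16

==> maze.move(dir=west)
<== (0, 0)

==> stack.pop()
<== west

==> maze.move(dir=east)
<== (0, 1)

==> stack.pop()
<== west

==> maze.move(dir=east)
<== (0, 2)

==> stack.pop()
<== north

==> maze.move(dir=south)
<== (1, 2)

==> maze.sense(dir=east)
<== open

==> stack.push(x=east)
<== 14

==> maze.move(dir=east)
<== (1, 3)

==> stack.pop()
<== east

==> maze.move(dir=west)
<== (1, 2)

==> stack.pop()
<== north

==> maze.move(dir=south)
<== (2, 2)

==> stack.pop()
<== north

==> maze.move(dir=south)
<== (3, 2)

==> maze.sense(dir=west)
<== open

==> stack.push(x=west)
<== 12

==> maze.move(dir=west)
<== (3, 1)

==> maze.sense(dir=south)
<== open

==> stack.push(x=south)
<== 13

==> maze.move(dir=south)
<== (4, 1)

==> maze.sense(dir=west)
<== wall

==> stack.pop()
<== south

==> maze.move(dir=north)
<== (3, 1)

==> maze.sense(dir=west)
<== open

==> stack.push(x=west)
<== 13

==> maze.move(dir=west)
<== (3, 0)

==> maze.sense(dir=north)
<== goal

==> maze.move(dir=north)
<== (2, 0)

Answer: (2, 0)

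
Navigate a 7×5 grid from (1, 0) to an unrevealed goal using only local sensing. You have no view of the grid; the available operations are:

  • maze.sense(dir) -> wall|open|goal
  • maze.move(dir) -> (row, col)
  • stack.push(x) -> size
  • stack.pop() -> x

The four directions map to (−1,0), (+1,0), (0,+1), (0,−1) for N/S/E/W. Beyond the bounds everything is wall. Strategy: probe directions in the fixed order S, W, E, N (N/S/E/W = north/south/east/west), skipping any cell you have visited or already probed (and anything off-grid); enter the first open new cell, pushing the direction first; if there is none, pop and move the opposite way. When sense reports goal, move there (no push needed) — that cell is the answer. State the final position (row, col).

CALL sense[south]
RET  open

CALL push[south]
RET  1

CALL move[south]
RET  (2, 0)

CALL sense[south]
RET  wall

CALL sense[east]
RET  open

CALL push[east]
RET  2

CALL move[east]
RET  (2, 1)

CALL sense[south]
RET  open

CALL push[south]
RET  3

CALL move[south]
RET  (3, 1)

CALL sense[south]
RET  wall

CALL sense[east]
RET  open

CALL push[east]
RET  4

CALL move[east]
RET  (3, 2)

CALL sense[south]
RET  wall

CALL sense[east]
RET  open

CALL push[east]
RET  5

CALL move[east]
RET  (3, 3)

CALL sense[south]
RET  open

CALL push[south]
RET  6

CALL move[south]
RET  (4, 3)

CALL sense[south]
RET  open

CALL push[south]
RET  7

CALL move[south]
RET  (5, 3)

CALL sense[south]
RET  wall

CALL sense[west]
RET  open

CALL push[west]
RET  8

CALL move[west]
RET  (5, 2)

CALL sense[south]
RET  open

CALL push[south]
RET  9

CALL move[south]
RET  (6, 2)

CALL sense[west]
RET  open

CALL push[west]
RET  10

CALL move[west]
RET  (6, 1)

CALL sense[west]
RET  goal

CALL move[west]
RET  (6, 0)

Answer: (6, 0)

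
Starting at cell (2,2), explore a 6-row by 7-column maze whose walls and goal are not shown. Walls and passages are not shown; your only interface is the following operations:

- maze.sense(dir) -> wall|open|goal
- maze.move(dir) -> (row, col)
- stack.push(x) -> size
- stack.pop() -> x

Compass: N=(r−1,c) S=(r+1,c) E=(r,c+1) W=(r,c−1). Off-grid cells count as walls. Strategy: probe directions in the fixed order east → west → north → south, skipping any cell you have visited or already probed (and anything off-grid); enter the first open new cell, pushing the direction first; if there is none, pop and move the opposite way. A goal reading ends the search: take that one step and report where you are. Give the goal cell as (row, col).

[in] maze.sense dir='east'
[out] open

[in] stack.push x='east'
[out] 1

[in] maze.move dir='east'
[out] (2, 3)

[in] maze.sense dir='east'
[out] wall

[in] maze.sense dir='north'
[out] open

[in] stack.push x='north'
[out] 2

[in] maze.move dir='north'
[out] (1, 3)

[in] maze.sense dir='east'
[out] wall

[in] maze.sense dir='west'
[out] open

[in] stack.push x='west'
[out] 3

[in] maze.move dir='west'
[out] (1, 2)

[in] maze.sense dir='west'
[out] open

[in] stack.push x='west'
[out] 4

[in] maze.move dir='west'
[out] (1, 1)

[in] maze.sense dir='west'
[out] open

[in] stack.push x='west'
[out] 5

[in] maze.move dir='west'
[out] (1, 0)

[in] maze.sense dir='north'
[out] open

[in] stack.push x='north'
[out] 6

[in] maze.move dir='north'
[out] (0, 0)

[in] maze.sense dir='east'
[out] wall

[in] stack.pop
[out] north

[in] maze.move dir='south'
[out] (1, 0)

[in] maze.sense dir='south'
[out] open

[in] stack.push x='south'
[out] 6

[in] maze.move dir='south'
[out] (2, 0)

[in] maze.sense dir='east'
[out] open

[in] stack.push x='east'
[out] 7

[in] maze.move dir='east'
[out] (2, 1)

[in] maze.sense dir='south'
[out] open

[in] stack.push x='south'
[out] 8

[in] maze.move dir='south'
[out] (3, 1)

[in] maze.sense dir='east'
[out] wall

[in] maze.sense dir='west'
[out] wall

[in] maze.sense dir='south'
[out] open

[in] stack.push x='south'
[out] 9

[in] maze.move dir='south'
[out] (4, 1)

[in] maze.sense dir='east'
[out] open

[in] stack.push x='east'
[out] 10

[in] maze.move dir='east'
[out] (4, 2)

[in] maze.sense dir='east'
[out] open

[in] stack.push x='east'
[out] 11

[in] maze.move dir='east'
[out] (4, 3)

[in] maze.sense dir='east'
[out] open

[in] stack.push x='east'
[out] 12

[in] maze.move dir='east'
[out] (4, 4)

[in] maze.sense dir='east'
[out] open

[in] stack.push x='east'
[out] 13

[in] maze.move dir='east'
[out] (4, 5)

[in] maze.sense dir='east'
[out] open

[in] stack.push x='east'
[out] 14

[in] maze.move dir='east'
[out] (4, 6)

[in] maze.sense dir='north'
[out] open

[in] stack.push x='north'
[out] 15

[in] maze.move dir='north'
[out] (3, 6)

[in] maze.sense dir='west'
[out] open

[in] stack.push x='west'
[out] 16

[in] maze.move dir='west'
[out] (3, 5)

[in] maze.sense dir='west'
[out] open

[in] stack.push x='west'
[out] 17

[in] maze.move dir='west'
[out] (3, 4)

[in] maze.sense dir='west'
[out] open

[in] stack.push x='west'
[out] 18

[in] maze.move dir='west'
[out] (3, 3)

[in] stack.pop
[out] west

[in] maze.move dir='east'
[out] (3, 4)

[in] stack.pop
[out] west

[in] maze.move dir='east'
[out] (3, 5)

[in] maze.sense dir='north'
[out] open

[in] stack.push x='north'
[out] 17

[in] maze.move dir='north'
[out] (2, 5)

[in] maze.sense dir='east'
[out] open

[in] stack.push x='east'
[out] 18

[in] maze.move dir='east'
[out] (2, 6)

[in] maze.sense dir='north'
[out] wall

[in] stack.pop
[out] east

[in] maze.move dir='west'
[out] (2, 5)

[in] maze.sense dir='north'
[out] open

[in] stack.push x='north'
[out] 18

[in] maze.move dir='north'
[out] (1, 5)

[in] maze.sense dir='north'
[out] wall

[in] stack.pop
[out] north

[in] maze.move dir='south'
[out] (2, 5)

[in] stack.pop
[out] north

[in] maze.move dir='south'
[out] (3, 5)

[in] stack.pop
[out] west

[in] maze.move dir='east'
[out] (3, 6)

[in] stack.pop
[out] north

[in] maze.move dir='south'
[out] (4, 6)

[in] maze.sense dir='south'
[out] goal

[in] maze.move dir='south'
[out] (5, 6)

Answer: (5, 6)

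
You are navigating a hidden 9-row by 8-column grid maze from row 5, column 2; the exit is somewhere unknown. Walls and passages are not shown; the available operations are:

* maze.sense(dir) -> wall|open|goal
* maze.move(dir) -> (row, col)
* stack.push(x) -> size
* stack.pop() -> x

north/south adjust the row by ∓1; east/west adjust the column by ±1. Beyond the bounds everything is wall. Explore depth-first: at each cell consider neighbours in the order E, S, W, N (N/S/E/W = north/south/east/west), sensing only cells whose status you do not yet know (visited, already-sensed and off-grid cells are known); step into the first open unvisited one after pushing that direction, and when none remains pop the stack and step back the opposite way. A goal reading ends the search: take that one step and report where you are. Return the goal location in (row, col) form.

→ maze.sense(dir→east)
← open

→ stack.push(x→east)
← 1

→ maze.move(dir→east)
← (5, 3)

→ maze.sense(dir→east)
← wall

→ maze.sense(dir→south)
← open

→ stack.push(x→south)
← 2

→ maze.move(dir→south)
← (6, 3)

→ maze.sense(dir→east)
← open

→ stack.push(x→east)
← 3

→ maze.move(dir→east)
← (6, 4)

→ maze.sense(dir→east)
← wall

→ maze.sense(dir→south)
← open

→ stack.push(x→south)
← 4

→ maze.move(dir→south)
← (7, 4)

→ maze.sense(dir→east)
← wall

→ maze.sense(dir→south)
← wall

→ maze.sense(dir→west)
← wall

→ stack.pop()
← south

→ maze.move(dir→north)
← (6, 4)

→ stack.pop()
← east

→ maze.move(dir→west)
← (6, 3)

→ maze.sense(dir→west)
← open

→ stack.push(x→west)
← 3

→ maze.move(dir→west)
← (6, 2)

→ maze.sense(dir→south)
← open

→ stack.push(x→south)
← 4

→ maze.move(dir→south)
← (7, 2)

→ maze.sense(dir→south)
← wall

→ maze.sense(dir→west)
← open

→ stack.push(x→west)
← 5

→ maze.move(dir→west)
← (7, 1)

→ maze.sense(dir→south)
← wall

→ maze.sense(dir→west)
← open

→ stack.push(x→west)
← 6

→ maze.move(dir→west)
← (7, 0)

→ maze.sense(dir→south)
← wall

→ maze.sense(dir→north)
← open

→ stack.push(x→north)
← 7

→ maze.move(dir→north)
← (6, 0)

→ maze.sense(dir→east)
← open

→ stack.push(x→east)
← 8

→ maze.move(dir→east)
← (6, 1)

→ maze.sense(dir→north)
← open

→ stack.push(x→north)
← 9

→ maze.move(dir→north)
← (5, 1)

→ maze.sense(dir→west)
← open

→ stack.push(x→west)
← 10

→ maze.move(dir→west)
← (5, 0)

→ maze.sense(dir→north)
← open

→ stack.push(x→north)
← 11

→ maze.move(dir→north)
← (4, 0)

→ maze.sense(dir→east)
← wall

→ maze.sense(dir→north)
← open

→ stack.push(x→north)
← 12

→ maze.move(dir→north)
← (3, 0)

→ maze.sense(dir→east)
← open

→ stack.push(x→east)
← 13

→ maze.move(dir→east)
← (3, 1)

→ maze.sense(dir→east)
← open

→ stack.push(x→east)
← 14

→ maze.move(dir→east)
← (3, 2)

→ maze.sense(dir→east)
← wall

→ maze.sense(dir→south)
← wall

→ maze.sense(dir→north)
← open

→ stack.push(x→north)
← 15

→ maze.move(dir→north)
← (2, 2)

→ maze.sense(dir→east)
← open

→ stack.push(x→east)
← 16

→ maze.move(dir→east)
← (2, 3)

→ maze.sense(dir→east)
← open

→ stack.push(x→east)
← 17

→ maze.move(dir→east)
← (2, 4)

→ maze.sense(dir→east)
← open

→ stack.push(x→east)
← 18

→ maze.move(dir→east)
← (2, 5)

→ maze.sense(dir→east)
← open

→ stack.push(x→east)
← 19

→ maze.move(dir→east)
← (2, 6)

→ maze.sense(dir→east)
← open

→ stack.push(x→east)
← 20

→ maze.move(dir→east)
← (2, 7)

→ maze.sense(dir→south)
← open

→ stack.push(x→south)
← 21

→ maze.move(dir→south)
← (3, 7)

→ maze.sense(dir→south)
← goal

→ maze.move(dir→south)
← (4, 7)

Answer: (4, 7)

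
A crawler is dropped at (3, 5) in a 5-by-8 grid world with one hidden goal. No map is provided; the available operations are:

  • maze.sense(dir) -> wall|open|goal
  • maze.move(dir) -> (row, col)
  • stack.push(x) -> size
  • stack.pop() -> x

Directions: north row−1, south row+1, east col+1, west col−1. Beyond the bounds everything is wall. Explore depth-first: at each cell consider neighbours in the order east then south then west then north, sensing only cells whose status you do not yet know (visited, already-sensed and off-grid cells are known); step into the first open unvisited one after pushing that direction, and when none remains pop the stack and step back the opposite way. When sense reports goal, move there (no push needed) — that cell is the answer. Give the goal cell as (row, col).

>>> maze.sense dir='east'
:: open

>>> stack.push x='east'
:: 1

>>> maze.move dir='east'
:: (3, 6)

>>> maze.sense dir='east'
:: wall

>>> maze.sense dir='south'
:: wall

>>> maze.sense dir='north'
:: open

>>> stack.push x='north'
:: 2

>>> maze.move dir='north'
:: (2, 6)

>>> maze.sense dir='east'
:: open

>>> stack.push x='east'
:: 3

>>> maze.move dir='east'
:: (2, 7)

>>> maze.sense dir='north'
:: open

>>> stack.push x='north'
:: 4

>>> maze.move dir='north'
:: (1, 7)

>>> maze.sense dir='west'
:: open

>>> stack.push x='west'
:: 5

>>> maze.move dir='west'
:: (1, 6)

>>> maze.sense dir='west'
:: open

>>> stack.push x='west'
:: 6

>>> maze.move dir='west'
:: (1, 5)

>>> maze.sense dir='south'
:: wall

>>> maze.sense dir='west'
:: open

>>> stack.push x='west'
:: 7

>>> maze.move dir='west'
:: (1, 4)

>>> maze.sense dir='south'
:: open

>>> stack.push x='south'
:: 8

>>> maze.move dir='south'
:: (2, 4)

>>> maze.sense dir='south'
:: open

>>> stack.push x='south'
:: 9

>>> maze.move dir='south'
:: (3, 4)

>>> maze.sense dir='south'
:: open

>>> stack.push x='south'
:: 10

>>> maze.move dir='south'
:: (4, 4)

>>> maze.sense dir='east'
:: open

>>> stack.push x='east'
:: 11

>>> maze.move dir='east'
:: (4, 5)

>>> stack.pop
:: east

>>> maze.move dir='west'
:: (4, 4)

>>> maze.sense dir='west'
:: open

>>> stack.push x='west'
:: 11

>>> maze.move dir='west'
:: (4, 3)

>>> maze.sense dir='west'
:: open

>>> stack.push x='west'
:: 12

>>> maze.move dir='west'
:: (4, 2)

>>> maze.sense dir='west'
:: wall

>>> maze.sense dir='north'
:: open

>>> stack.push x='north'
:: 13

>>> maze.move dir='north'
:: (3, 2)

>>> maze.sense dir='east'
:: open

>>> stack.push x='east'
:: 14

>>> maze.move dir='east'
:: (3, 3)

>>> maze.sense dir='north'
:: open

>>> stack.push x='north'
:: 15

>>> maze.move dir='north'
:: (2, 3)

>>> maze.sense dir='west'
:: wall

>>> maze.sense dir='north'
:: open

>>> stack.push x='north'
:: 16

>>> maze.move dir='north'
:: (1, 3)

>>> maze.sense dir='west'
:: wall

>>> maze.sense dir='north'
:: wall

>>> stack.pop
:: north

>>> maze.move dir='south'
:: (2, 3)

>>> stack.pop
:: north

>>> maze.move dir='south'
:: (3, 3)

>>> stack.pop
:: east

>>> maze.move dir='west'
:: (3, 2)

>>> maze.sense dir='west'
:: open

>>> stack.push x='west'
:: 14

>>> maze.move dir='west'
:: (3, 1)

>>> maze.sense dir='west'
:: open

>>> stack.push x='west'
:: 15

>>> maze.move dir='west'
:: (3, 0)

>>> maze.sense dir='south'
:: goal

>>> maze.move dir='south'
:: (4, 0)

Answer: (4, 0)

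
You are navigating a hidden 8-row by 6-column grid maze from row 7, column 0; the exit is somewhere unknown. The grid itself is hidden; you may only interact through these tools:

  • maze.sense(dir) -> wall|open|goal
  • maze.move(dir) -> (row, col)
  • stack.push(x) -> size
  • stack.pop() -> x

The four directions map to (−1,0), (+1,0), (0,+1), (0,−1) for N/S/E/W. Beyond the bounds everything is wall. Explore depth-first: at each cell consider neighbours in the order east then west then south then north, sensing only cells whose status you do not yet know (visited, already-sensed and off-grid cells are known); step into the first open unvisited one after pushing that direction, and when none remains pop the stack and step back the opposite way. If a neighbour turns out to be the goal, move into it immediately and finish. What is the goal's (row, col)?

$ sense dir: east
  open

$ push x: east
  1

$ move dir: east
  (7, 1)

$ sense dir: east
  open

$ push x: east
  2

$ move dir: east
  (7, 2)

$ sense dir: east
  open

$ push x: east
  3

$ move dir: east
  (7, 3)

$ sense dir: east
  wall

$ sense dir: north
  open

$ push x: north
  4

$ move dir: north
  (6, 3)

$ sense dir: east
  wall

$ sense dir: west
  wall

$ sense dir: north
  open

$ push x: north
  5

$ move dir: north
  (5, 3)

$ sense dir: east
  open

$ push x: east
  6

$ move dir: east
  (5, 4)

$ sense dir: east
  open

$ push x: east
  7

$ move dir: east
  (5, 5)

$ sense dir: south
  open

$ push x: south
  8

$ move dir: south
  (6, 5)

$ sense dir: south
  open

$ push x: south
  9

$ move dir: south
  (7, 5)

$ pop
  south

$ move dir: north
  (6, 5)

$ pop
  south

$ move dir: north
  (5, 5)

$ sense dir: north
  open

$ push x: north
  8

$ move dir: north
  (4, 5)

$ sense dir: west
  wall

$ sense dir: north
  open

$ push x: north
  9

$ move dir: north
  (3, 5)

$ sense dir: west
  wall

$ sense dir: north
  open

$ push x: north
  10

$ move dir: north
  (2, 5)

$ sense dir: west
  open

$ push x: west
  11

$ move dir: west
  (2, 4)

$ sense dir: west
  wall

$ sense dir: north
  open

$ push x: north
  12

$ move dir: north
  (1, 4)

$ sense dir: east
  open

$ push x: east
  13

$ move dir: east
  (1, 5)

$ sense dir: north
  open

$ push x: north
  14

$ move dir: north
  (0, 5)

$ sense dir: west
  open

$ push x: west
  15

$ move dir: west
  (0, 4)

$ sense dir: west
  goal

$ move dir: west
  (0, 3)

Answer: (0, 3)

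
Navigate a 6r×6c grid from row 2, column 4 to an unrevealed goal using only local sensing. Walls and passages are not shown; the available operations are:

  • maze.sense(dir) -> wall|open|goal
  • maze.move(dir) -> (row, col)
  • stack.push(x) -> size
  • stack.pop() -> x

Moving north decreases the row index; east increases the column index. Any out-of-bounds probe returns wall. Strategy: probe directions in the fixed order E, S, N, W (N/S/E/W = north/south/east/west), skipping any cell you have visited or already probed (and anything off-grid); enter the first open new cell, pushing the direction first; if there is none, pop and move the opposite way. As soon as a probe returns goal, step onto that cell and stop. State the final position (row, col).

Calling maze.sense with dir='east', and see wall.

Calling maze.sense with dir='south', and observe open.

Invoking stack.push with x='south', giving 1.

Then maze.move with dir='south', and observe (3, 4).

I call maze.sense with dir='east', — result: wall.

Next I call maze.sense with dir='south', and get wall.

I run maze.sense with dir='west', and see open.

I invoke stack.push with x='west', which returns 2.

I call maze.move with dir='west', yielding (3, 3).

Calling maze.sense with dir='south', : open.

Calling stack.push with x='south', → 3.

I call maze.move with dir='south', giving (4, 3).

I run maze.sense with dir='south', — result: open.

Next I call stack.push with x='south', yielding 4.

Then maze.move with dir='south', : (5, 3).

Next I call maze.sense with dir='east', yielding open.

Calling stack.push with x='east', and observe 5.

Using maze.move with dir='east', yielding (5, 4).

Using maze.sense with dir='east', and see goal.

I call maze.move with dir='east', giving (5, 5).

Answer: (5, 5)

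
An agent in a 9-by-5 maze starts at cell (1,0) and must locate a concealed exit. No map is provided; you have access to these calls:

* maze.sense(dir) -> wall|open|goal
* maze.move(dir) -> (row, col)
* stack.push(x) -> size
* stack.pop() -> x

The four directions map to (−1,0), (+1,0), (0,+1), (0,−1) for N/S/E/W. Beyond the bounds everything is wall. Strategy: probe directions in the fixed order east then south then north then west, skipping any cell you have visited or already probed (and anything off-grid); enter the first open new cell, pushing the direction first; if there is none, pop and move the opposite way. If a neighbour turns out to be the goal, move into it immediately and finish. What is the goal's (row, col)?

~$ sense dir='east'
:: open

~$ push x='east'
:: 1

~$ move dir='east'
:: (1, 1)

~$ sense dir='east'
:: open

~$ push x='east'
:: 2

~$ move dir='east'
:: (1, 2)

~$ sense dir='east'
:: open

~$ push x='east'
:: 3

~$ move dir='east'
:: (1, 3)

~$ sense dir='east'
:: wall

~$ sense dir='south'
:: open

~$ push x='south'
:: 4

~$ move dir='south'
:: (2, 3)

~$ sense dir='east'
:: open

~$ push x='east'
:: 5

~$ move dir='east'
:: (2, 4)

~$ sense dir='south'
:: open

~$ push x='south'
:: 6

~$ move dir='south'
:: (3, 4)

~$ sense dir='south'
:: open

~$ push x='south'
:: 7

~$ move dir='south'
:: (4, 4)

~$ sense dir='south'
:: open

~$ push x='south'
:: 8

~$ move dir='south'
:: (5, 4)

~$ sense dir='south'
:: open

~$ push x='south'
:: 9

~$ move dir='south'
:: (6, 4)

~$ sense dir='south'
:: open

~$ push x='south'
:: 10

~$ move dir='south'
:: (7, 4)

~$ sense dir='south'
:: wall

~$ sense dir='west'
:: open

~$ push x='west'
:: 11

~$ move dir='west'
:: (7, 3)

~$ sense dir='south'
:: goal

~$ move dir='south'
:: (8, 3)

Answer: (8, 3)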